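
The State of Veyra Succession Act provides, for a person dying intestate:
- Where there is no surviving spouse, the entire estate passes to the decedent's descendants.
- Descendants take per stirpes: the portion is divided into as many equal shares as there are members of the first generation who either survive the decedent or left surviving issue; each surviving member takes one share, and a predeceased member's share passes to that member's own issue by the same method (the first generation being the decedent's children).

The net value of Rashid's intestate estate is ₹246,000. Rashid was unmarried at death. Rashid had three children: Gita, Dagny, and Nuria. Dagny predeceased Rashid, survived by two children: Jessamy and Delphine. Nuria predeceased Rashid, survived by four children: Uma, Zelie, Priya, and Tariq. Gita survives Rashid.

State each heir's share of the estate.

Gita: ₹82,000; Jessamy: ₹41,000; Delphine: ₹41,000; Uma: ₹20,500; Zelie: ₹20,500; Priya: ₹20,500; Tariq: ₹20,500

The entire ₹246,000 passes to the descendants.
That amount (₹246,000) is divided into 3 shares of ₹82,000: Gita takes ₹82,000; Dagny's ₹82,000 share passes to Dagny's issue; Nuria's ₹82,000 share passes to Nuria's issue.
Dagny's share (₹82,000) is divided into 2 shares of ₹41,000: Jessamy and Delphine each take ₹41,000.
Nuria's share (₹82,000) is divided into 4 shares of ₹20,500: Uma, Zelie, Priya, and Tariq each take ₹20,500.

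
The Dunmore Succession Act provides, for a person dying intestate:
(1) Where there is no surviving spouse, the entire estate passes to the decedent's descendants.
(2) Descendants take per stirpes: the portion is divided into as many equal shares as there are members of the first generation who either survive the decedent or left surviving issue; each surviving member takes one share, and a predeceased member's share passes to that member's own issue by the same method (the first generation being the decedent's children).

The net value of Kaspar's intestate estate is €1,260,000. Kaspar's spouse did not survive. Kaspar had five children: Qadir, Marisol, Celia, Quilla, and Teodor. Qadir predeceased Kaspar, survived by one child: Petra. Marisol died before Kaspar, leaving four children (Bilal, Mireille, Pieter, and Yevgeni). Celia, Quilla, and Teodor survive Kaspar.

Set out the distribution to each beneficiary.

Petra: €252,000; Bilal: €63,000; Mireille: €63,000; Pieter: €63,000; Yevgeni: €63,000; Celia: €252,000; Quilla: €252,000; Teodor: €252,000

The entire €1,260,000 passes to the descendants.
That amount (€1,260,000) is divided into 5 shares of €252,000: Celia, Quilla, and Teodor each take €252,000; Qadir's €252,000 share passes to Qadir's issue; Marisol's €252,000 share passes to Marisol's issue.
Qadir's share (€252,000) passes entirely to Petra.
Marisol's share (€252,000) is divided into 4 shares of €63,000: Bilal, Mireille, Pieter, and Yevgeni each take €63,000.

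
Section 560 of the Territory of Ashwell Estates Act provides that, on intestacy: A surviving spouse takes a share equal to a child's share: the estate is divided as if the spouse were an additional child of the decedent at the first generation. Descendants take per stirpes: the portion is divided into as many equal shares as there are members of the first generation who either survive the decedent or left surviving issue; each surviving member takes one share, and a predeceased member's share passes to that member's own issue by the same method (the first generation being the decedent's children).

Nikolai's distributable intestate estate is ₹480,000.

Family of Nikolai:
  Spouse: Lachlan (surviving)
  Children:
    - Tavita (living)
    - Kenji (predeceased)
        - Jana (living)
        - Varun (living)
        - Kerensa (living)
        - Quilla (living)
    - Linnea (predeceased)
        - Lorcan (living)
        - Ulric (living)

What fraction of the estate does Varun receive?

The spouse counts as an additional share at the children's level, so there are 4 primary shares of ₹120,000. Lachlan takes one such share (₹120,000).
The children's combined portion (₹360,000) is divided into 3 shares of ₹120,000: Tavita takes ₹120,000; Kenji's ₹120,000 share passes to Kenji's issue; Linnea's ₹120,000 share passes to Linnea's issue.
Kenji's share (₹120,000) is divided into 4 shares of ₹30,000: Jana, Varun, Kerensa, and Quilla each take ₹30,000.
Linnea's share (₹120,000) is divided into 2 shares of ₹60,000: Lorcan and Ulric each take ₹60,000.

Varun receives 1/16 of the estate.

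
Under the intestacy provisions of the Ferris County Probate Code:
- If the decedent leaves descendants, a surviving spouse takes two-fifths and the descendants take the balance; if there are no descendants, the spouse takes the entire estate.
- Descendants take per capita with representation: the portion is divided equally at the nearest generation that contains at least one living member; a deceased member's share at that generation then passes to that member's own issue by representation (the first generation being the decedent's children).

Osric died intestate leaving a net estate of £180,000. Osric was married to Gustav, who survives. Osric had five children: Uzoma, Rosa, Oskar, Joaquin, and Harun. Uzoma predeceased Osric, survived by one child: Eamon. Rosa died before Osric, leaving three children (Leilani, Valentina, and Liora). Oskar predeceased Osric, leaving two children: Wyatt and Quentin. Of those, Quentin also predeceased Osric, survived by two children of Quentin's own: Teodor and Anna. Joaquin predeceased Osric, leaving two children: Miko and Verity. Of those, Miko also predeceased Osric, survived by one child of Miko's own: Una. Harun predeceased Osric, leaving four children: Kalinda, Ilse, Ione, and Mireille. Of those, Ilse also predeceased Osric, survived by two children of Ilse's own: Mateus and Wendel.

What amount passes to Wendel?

Gustav takes two-fifths of £180,000 = £72,000. The remaining £108,000 passes to the descendants.
No child survives, so the initial division is made at the grandchildren's generation.
The descendants' portion (£108,000) is divided into 12 shares of £9,000: Eamon, Leilani, Valentina, Liora, Wyatt, Verity, Kalinda, Ione, and Mireille each take £9,000; Quentin's £9,000 share passes to Quentin's issue; Miko's £9,000 share passes to Miko's issue; Ilse's £9,000 share passes to Ilse's issue.
Quentin's share (£9,000) is divided into 2 shares of £4,500: Teodor and Anna each take £4,500.
Miko's share (£9,000) passes entirely to Una.
Ilse's share (£9,000) is divided into 2 shares of £4,500: Mateus and Wendel each take £4,500.

Wendel receives £4,500.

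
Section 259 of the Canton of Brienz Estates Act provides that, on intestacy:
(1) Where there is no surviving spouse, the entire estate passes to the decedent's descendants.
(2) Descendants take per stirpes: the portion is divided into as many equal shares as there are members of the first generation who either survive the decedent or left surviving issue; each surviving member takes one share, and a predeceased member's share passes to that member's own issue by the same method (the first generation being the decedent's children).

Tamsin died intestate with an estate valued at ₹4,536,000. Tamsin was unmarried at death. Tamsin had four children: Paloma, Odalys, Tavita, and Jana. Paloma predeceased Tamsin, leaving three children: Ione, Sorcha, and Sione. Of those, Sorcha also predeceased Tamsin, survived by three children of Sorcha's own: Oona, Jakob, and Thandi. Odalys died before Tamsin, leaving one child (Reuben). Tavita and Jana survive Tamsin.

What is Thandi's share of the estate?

The entire ₹4,536,000 passes to the descendants.
That amount (₹4,536,000) is divided into 4 shares of ₹1,134,000: Tavita and Jana each take ₹1,134,000; Paloma's ₹1,134,000 share passes to Paloma's issue; Odalys's ₹1,134,000 share passes to Odalys's issue.
Paloma's share (₹1,134,000) is divided into 3 shares of ₹378,000: Ione and Sione each take ₹378,000; Sorcha's ₹378,000 share passes to Sorcha's issue.
Sorcha's share (₹378,000) is divided into 3 shares of ₹126,000: Oona, Jakob, and Thandi each take ₹126,000.
Odalys's share (₹1,134,000) passes entirely to Reuben.

Thandi receives ₹126,000.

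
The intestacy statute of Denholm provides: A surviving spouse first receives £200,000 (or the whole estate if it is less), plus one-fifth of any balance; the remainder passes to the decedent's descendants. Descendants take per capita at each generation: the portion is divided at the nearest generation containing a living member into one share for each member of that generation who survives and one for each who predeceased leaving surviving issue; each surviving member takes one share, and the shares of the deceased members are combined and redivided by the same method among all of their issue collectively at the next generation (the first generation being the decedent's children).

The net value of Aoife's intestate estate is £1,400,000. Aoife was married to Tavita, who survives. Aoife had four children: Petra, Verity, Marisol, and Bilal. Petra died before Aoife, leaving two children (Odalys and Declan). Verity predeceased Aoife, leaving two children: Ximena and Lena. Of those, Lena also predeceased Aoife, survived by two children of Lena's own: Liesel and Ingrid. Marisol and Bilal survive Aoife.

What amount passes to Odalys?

Tavita first takes £200,000, leaving a balance of £1,200,000. Tavita then takes one-fifth of the balance (£240,000), for a total of £440,000. The remaining £960,000 passes to the descendants.
The descendants' portion (£960,000) is divided at the children's generation into 4 shares of £240,000. Marisol and Bilal each take £240,000. The 2 shares of the deceased (Petra and Verity) are combined into a pool of £480,000.
That pool (£480,000) is divided at the grandchildren's generation into 4 shares of £120,000. Odalys, Declan, and Ximena each take £120,000. The remaining share for the deceased Lena (£120,000) is carried to the next generation.
That pool (£120,000) is divided at the great-grandchildren's generation equally among Liesel and Ingrid: £60,000 each.

Odalys receives £120,000.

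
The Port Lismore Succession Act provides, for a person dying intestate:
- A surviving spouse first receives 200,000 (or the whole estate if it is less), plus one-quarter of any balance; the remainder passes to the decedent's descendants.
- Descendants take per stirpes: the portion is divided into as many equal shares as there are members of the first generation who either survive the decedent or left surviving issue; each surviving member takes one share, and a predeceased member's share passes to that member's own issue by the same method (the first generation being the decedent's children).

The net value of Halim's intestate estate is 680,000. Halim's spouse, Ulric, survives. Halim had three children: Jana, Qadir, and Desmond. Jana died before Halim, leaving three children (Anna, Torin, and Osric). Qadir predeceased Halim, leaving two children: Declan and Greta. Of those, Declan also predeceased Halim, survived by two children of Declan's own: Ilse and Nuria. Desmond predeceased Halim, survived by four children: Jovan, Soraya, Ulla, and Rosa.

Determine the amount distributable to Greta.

Greta receives 60,000.

Ulric first takes 200,000, leaving a balance of 480,000. Ulric then takes one-quarter of the balance (120,000), for a total of 320,000. The remaining 360,000 passes to the descendants.
The descendants' portion (360,000) is divided into 3 shares of 120,000: Jana's 120,000 share passes to Jana's issue; Qadir's 120,000 share passes to Qadir's issue; Desmond's 120,000 share passes to Desmond's issue.
Jana's share (120,000) is divided into 3 shares of 40,000: Anna, Torin, and Osric each take 40,000.
Qadir's share (120,000) is divided into 2 shares of 60,000: Greta takes 60,000; Declan's 60,000 share passes to Declan's issue.
Declan's share (60,000) is divided into 2 shares of 30,000: Ilse and Nuria each take 30,000.
Desmond's share (120,000) is divided into 4 shares of 30,000: Jovan, Soraya, Ulla, and Rosa each take 30,000.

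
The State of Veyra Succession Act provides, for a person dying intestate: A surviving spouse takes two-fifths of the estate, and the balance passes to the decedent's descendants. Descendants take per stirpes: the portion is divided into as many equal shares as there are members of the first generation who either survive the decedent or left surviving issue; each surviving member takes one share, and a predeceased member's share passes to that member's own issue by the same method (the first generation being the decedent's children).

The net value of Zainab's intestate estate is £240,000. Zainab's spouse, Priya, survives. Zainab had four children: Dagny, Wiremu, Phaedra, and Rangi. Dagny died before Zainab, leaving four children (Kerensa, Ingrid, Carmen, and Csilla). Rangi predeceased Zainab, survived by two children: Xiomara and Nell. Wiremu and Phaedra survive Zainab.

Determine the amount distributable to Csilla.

Csilla receives £9,000.

Priya takes two-fifths of £240,000 = £96,000. The remaining £144,000 passes to the descendants.
The descendants' portion (£144,000) is divided into 4 shares of £36,000: Wiremu and Phaedra each take £36,000; Dagny's £36,000 share passes to Dagny's issue; Rangi's £36,000 share passes to Rangi's issue.
Dagny's share (£36,000) is divided into 4 shares of £9,000: Kerensa, Ingrid, Carmen, and Csilla each take £9,000.
Rangi's share (£36,000) is divided into 2 shares of £18,000: Xiomara and Nell each take £18,000.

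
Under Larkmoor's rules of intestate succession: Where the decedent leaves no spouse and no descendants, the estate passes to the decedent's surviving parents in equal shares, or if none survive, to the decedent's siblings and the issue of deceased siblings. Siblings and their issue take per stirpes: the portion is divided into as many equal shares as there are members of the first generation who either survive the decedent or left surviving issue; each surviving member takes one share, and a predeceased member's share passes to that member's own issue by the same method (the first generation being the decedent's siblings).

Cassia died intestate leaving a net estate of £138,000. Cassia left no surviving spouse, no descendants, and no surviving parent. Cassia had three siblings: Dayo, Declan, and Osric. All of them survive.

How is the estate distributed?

Dayo: £46,000; Declan: £46,000; Osric: £46,000

The entire £138,000 passes to the siblings and their issue.
That amount (£138,000) is divided into 3 shares of £46,000: Dayo, Declan, and Osric each take £46,000.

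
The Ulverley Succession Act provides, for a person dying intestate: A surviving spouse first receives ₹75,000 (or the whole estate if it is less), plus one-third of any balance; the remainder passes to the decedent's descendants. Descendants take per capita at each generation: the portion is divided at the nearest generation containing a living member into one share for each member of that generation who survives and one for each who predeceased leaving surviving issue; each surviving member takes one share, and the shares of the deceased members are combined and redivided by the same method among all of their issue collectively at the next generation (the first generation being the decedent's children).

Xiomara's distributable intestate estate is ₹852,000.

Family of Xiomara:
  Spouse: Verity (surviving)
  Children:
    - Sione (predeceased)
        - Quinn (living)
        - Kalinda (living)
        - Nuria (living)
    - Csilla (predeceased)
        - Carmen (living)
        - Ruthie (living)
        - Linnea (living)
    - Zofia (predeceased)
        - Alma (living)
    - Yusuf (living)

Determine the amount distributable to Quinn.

Quinn receives ₹55,500.

Verity first takes ₹75,000, leaving a balance of ₹777,000. Verity then takes one-third of the balance (₹259,000), for a total of ₹334,000. The remaining ₹518,000 passes to the descendants.
The descendants' portion (₹518,000) is divided at the children's generation into 4 shares of ₹129,500. Yusuf takes ₹129,500. The 3 shares of the deceased (Sione, Csilla, and Zofia) are combined into a pool of ₹388,500.
That pool (₹388,500) is divided at the grandchildren's generation equally among Quinn, Kalinda, Nuria, Carmen, Ruthie, Linnea, and Alma: ₹55,500 each.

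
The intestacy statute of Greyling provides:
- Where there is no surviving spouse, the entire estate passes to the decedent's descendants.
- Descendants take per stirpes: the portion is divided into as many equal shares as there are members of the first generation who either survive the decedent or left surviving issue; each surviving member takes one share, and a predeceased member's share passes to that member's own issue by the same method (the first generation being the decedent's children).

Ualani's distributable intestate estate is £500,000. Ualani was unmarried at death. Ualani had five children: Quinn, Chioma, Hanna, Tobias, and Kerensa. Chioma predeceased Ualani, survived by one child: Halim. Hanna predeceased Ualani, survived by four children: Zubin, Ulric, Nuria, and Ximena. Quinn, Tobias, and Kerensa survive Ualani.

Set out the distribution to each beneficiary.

Quinn: £100,000; Halim: £100,000; Zubin: £25,000; Ulric: £25,000; Nuria: £25,000; Ximena: £25,000; Tobias: £100,000; Kerensa: £100,000

The entire £500,000 passes to the descendants.
That amount (£500,000) is divided into 5 shares of £100,000: Quinn, Tobias, and Kerensa each take £100,000; Chioma's £100,000 share passes to Chioma's issue; Hanna's £100,000 share passes to Hanna's issue.
Chioma's share (£100,000) passes entirely to Halim.
Hanna's share (£100,000) is divided into 4 shares of £25,000: Zubin, Ulric, Nuria, and Ximena each take £25,000.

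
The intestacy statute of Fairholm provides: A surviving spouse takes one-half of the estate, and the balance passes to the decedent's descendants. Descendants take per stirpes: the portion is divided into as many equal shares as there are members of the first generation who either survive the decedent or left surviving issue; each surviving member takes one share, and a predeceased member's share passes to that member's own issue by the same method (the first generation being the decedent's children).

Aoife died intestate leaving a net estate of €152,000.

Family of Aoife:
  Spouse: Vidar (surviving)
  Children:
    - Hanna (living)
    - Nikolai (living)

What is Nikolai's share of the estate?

Nikolai receives €38,000.

Vidar takes one-half of €152,000 = €76,000. The remaining €76,000 passes to the descendants.
The descendants' portion (€76,000) is divided into 2 shares of €38,000: Hanna and Nikolai each take €38,000.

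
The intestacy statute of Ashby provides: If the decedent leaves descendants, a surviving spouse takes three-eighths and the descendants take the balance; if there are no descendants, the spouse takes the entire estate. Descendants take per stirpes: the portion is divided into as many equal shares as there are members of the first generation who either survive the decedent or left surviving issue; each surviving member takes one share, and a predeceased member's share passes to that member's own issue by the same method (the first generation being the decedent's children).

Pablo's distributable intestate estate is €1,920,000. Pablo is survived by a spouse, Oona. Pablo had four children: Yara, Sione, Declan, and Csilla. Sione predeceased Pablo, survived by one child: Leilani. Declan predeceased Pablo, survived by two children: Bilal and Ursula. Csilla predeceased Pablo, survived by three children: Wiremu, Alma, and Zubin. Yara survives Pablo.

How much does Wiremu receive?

Wiremu receives €100,000.

Oona takes three-eighths of €1,920,000 = €720,000. The remaining €1,200,000 passes to the descendants.
The descendants' portion (€1,200,000) is divided into 4 shares of €300,000: Yara takes €300,000; Sione's €300,000 share passes to Sione's issue; Declan's €300,000 share passes to Declan's issue; Csilla's €300,000 share passes to Csilla's issue.
Sione's share (€300,000) passes entirely to Leilani.
Declan's share (€300,000) is divided into 2 shares of €150,000: Bilal and Ursula each take €150,000.
Csilla's share (€300,000) is divided into 3 shares of €100,000: Wiremu, Alma, and Zubin each take €100,000.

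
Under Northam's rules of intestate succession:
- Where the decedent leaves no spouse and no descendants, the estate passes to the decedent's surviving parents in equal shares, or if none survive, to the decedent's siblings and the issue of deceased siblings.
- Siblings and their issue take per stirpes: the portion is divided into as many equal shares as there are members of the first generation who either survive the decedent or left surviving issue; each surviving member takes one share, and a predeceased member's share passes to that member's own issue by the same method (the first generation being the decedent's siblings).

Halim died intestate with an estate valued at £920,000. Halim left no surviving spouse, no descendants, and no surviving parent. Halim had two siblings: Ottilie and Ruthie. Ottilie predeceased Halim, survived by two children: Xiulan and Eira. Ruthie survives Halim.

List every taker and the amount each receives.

Xiulan: £230,000; Eira: £230,000; Ruthie: £460,000

The entire £920,000 passes to the siblings and their issue.
That amount (£920,000) is divided into 2 shares of £460,000: Ruthie takes £460,000; Ottilie's £460,000 share passes to Ottilie's issue.
Ottilie's share (£460,000) is divided into 2 shares of £230,000: Xiulan and Eira each take £230,000.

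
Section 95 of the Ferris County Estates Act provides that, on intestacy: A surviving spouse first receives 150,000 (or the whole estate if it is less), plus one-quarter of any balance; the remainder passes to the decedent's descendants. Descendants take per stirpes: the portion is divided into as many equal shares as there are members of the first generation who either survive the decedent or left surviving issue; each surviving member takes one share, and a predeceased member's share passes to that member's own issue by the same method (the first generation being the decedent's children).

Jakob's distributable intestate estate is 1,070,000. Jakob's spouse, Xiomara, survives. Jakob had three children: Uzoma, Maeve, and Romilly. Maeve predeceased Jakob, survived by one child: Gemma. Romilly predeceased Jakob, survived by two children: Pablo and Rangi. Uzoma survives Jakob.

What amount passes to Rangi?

Rangi receives 115,000.

Xiomara first takes 150,000, leaving a balance of 920,000. Xiomara then takes one-quarter of the balance (230,000), for a total of 380,000. The remaining 690,000 passes to the descendants.
The descendants' portion (690,000) is divided into 3 shares of 230,000: Uzoma takes 230,000; Maeve's 230,000 share passes to Maeve's issue; Romilly's 230,000 share passes to Romilly's issue.
Maeve's share (230,000) passes entirely to Gemma.
Romilly's share (230,000) is divided into 2 shares of 115,000: Pablo and Rangi each take 115,000.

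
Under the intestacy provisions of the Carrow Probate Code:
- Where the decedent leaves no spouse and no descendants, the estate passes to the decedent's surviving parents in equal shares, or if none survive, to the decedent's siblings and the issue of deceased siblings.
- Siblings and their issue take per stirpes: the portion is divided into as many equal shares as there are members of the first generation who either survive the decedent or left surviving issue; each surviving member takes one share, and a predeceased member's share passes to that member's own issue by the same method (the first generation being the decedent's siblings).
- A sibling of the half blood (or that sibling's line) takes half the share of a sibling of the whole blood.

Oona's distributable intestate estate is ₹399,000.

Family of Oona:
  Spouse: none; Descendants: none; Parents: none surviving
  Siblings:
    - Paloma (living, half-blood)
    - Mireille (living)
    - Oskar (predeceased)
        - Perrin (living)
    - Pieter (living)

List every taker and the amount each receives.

The entire ₹399,000 passes to the siblings and their issue.
Counting each half-blood sibling's line as half a unit, there are 7/2 units in ₹399,000, so one unit is ₹114,000. Whole-blood lines (Mireille, Oskar, and Pieter) take ₹114,000 each; half-blood lines (Paloma) take ₹57,000 each.
Oskar's share (₹114,000) passes entirely to Perrin.

Paloma: ₹57,000; Mireille: ₹114,000; Perrin: ₹114,000; Pieter: ₹114,000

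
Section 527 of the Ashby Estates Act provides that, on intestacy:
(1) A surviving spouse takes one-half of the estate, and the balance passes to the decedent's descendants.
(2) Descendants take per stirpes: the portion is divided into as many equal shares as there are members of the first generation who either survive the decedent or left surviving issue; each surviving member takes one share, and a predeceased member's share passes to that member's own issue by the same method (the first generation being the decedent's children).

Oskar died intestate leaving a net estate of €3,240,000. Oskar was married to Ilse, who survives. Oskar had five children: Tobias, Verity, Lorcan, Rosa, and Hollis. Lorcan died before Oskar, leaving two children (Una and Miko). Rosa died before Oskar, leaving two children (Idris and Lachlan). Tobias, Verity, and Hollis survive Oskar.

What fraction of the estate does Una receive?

Una receives 1/20 of the estate.

Ilse takes one-half of €3,240,000 = €1,620,000. The remaining €1,620,000 passes to the descendants.
The descendants' portion (€1,620,000) is divided into 5 shares of €324,000: Tobias, Verity, and Hollis each take €324,000; Lorcan's €324,000 share passes to Lorcan's issue; Rosa's €324,000 share passes to Rosa's issue.
Lorcan's share (€324,000) is divided into 2 shares of €162,000: Una and Miko each take €162,000.
Rosa's share (€324,000) is divided into 2 shares of €162,000: Idris and Lachlan each take €162,000.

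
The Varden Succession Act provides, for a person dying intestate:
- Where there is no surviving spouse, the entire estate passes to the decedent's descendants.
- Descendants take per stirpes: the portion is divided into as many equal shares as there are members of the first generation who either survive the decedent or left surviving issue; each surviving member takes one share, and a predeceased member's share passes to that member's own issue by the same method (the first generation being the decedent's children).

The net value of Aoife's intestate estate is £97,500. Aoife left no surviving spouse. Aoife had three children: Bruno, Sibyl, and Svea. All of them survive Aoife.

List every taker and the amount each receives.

The entire £97,500 passes to the descendants.
That amount (£97,500) is divided into 3 shares of £32,500: Bruno, Sibyl, and Svea each take £32,500.

Bruno: £32,500; Sibyl: £32,500; Svea: £32,500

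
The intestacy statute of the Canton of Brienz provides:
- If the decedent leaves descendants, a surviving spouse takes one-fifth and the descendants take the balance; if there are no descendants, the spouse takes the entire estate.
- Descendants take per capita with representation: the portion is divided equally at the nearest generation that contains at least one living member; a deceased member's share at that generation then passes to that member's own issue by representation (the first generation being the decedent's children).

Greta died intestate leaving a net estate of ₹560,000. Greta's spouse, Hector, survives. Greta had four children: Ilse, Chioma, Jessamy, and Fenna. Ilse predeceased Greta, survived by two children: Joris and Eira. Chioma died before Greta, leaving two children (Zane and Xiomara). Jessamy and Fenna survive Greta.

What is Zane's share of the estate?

Zane receives ₹56,000.

Hector takes one-fifth of ₹560,000 = ₹112,000. The remaining ₹448,000 passes to the descendants.
The descendants' portion (₹448,000) is divided into 4 shares of ₹112,000: Jessamy and Fenna each take ₹112,000; Ilse's ₹112,000 share passes to Ilse's issue; Chioma's ₹112,000 share passes to Chioma's issue.
Ilse's share (₹112,000) is divided into 2 shares of ₹56,000: Joris and Eira each take ₹56,000.
Chioma's share (₹112,000) is divided into 2 shares of ₹56,000: Zane and Xiomara each take ₹56,000.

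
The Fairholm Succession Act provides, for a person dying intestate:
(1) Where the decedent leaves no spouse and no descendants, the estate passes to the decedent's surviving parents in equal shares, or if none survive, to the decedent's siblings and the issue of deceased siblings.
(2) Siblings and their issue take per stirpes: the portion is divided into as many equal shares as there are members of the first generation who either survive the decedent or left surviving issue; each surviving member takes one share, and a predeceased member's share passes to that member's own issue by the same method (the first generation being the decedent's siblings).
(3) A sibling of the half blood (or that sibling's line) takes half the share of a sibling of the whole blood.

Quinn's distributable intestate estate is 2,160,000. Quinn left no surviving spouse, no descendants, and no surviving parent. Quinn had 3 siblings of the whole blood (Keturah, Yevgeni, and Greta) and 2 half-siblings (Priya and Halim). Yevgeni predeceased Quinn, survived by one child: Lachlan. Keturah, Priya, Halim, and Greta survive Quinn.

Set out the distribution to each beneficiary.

The entire 2,160,000 passes to the siblings and their issue.
Counting each half-blood sibling's line as half a unit, there are 4 units in 2,160,000, so one unit is 540,000. Whole-blood lines (Keturah, Yevgeni, and Greta) take 540,000 each; half-blood lines (Priya and Halim) take 270,000 each.
Yevgeni's share (540,000) passes entirely to Lachlan.

Keturah: 540,000; Lachlan: 540,000; Priya: 270,000; Halim: 270,000; Greta: 540,000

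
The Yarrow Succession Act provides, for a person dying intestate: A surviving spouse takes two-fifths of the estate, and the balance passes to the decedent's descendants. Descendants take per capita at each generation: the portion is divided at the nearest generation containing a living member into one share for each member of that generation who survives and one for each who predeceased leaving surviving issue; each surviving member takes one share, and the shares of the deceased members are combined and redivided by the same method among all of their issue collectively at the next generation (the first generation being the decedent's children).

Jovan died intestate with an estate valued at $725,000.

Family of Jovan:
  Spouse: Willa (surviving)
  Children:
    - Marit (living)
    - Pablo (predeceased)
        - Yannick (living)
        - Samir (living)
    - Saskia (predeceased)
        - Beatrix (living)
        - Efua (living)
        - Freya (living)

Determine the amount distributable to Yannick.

Yannick receives $58,000.

Willa takes two-fifths of $725,000 = $290,000. The remaining $435,000 passes to the descendants.
The descendants' portion ($435,000) is divided at the children's generation into 3 shares of $145,000. Marit takes $145,000. The 2 shares of the deceased (Pablo and Saskia) are combined into a pool of $290,000.
That pool ($290,000) is divided at the grandchildren's generation equally among Yannick, Samir, Beatrix, Efua, and Freya: $58,000 each.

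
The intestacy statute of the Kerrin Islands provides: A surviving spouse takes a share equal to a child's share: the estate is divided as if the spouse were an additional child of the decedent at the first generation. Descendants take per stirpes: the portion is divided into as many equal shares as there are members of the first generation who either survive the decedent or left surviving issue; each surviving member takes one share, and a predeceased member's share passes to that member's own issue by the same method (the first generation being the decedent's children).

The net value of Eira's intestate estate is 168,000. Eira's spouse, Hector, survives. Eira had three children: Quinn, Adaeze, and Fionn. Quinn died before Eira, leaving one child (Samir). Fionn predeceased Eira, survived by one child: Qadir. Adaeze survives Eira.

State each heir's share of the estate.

The spouse counts as an additional share at the children's level, so there are 4 primary shares of 42,000. Hector takes one such share (42,000).
The children's combined portion (126,000) is divided into 3 shares of 42,000: Adaeze takes 42,000; Quinn's 42,000 share passes to Quinn's issue; Fionn's 42,000 share passes to Fionn's issue.
Quinn's share (42,000) passes entirely to Samir.
Fionn's share (42,000) passes entirely to Qadir.

Hector: 42,000; Samir: 42,000; Adaeze: 42,000; Qadir: 42,000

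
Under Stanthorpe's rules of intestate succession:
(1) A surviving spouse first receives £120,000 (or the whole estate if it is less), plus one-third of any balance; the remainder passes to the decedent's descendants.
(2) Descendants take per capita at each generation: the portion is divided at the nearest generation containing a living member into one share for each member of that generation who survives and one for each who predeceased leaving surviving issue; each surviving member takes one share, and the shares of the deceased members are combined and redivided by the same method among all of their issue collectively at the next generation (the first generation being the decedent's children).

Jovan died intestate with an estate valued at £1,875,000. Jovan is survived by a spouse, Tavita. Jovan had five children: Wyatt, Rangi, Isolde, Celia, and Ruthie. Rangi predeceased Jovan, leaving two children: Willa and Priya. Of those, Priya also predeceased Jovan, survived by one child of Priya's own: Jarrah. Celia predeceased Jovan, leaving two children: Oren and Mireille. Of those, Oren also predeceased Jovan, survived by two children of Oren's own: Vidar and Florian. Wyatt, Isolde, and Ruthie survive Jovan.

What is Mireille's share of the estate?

Mireille receives £117,000.

Tavita first takes £120,000, leaving a balance of £1,755,000. Tavita then takes one-third of the balance (£585,000), for a total of £705,000. The remaining £1,170,000 passes to the descendants.
The descendants' portion (£1,170,000) is divided at the children's generation into 5 shares of £234,000. Wyatt, Isolde, and Ruthie each take £234,000. The 2 shares of the deceased (Rangi and Celia) are combined into a pool of £468,000.
That pool (£468,000) is divided at the grandchildren's generation into 4 shares of £117,000. Willa and Mireille each take £117,000. The 2 shares of the deceased (Priya and Oren) are combined into a pool of £234,000.
That pool (£234,000) is divided at the great-grandchildren's generation equally among Jarrah, Vidar, and Florian: £78,000 each.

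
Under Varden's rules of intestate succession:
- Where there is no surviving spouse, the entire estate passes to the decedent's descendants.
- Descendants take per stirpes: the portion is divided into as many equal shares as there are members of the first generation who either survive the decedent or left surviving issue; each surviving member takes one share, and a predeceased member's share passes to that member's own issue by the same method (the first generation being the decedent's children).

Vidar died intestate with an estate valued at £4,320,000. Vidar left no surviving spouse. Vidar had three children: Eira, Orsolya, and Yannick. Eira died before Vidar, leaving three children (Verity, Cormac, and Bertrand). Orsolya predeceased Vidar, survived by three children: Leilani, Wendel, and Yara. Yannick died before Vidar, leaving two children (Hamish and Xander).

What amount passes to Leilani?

The entire £4,320,000 passes to the descendants.
That amount (£4,320,000) is divided into 3 shares of £1,440,000: Eira's £1,440,000 share passes to Eira's issue; Orsolya's £1,440,000 share passes to Orsolya's issue; Yannick's £1,440,000 share passes to Yannick's issue.
Eira's share (£1,440,000) is divided into 3 shares of £480,000: Verity, Cormac, and Bertrand each take £480,000.
Orsolya's share (£1,440,000) is divided into 3 shares of £480,000: Leilani, Wendel, and Yara each take £480,000.
Yannick's share (£1,440,000) is divided into 2 shares of £720,000: Hamish and Xander each take £720,000.

Leilani receives £480,000.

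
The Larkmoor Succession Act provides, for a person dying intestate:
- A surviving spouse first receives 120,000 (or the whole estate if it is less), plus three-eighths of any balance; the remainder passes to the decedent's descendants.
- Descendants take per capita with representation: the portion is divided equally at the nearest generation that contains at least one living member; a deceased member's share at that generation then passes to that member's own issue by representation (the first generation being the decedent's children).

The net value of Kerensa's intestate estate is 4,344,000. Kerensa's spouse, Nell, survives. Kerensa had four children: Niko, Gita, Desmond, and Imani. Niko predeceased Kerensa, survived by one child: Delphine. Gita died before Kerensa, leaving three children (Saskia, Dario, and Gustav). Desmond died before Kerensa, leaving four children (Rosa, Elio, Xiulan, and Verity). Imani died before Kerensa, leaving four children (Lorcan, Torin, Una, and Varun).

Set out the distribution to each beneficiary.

Nell: 1,704,000; Delphine: 220,000; Saskia: 220,000; Dario: 220,000; Gustav: 220,000; Rosa: 220,000; Elio: 220,000; Xiulan: 220,000; Verity: 220,000; Lorcan: 220,000; Torin: 220,000; Una: 220,000; Varun: 220,000

Nell first takes 120,000, leaving a balance of 4,224,000. Nell then takes three-eighths of the balance (1,584,000), for a total of 1,704,000. The remaining 2,640,000 passes to the descendants.
No child survives, so the initial division is made at the grandchildren's generation.
The descendants' portion (2,640,000) is divided into 12 shares of 220,000: Delphine, Saskia, Dario, Gustav, Rosa, Elio, Xiulan, Verity, Lorcan, Torin, Una, and Varun each take 220,000.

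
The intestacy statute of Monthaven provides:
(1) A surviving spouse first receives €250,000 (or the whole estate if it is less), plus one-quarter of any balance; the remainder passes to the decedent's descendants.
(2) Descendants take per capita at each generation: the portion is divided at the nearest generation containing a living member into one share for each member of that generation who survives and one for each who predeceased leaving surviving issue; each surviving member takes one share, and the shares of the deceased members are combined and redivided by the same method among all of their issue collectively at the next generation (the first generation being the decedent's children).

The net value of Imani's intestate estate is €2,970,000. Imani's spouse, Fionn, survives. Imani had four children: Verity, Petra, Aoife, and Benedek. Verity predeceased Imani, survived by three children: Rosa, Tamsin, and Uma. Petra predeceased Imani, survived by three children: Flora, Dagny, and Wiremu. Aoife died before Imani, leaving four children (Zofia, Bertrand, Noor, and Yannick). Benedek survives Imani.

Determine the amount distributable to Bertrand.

Fionn first takes €250,000, leaving a balance of €2,720,000. Fionn then takes one-quarter of the balance (€680,000), for a total of €930,000. The remaining €2,040,000 passes to the descendants.
The descendants' portion (€2,040,000) is divided at the children's generation into 4 shares of €510,000. Benedek takes €510,000. The 3 shares of the deceased (Verity, Petra, and Aoife) are combined into a pool of €1,530,000.
That pool (€1,530,000) is divided at the grandchildren's generation equally among Rosa, Tamsin, Uma, Flora, Dagny, Wiremu, Zofia, Bertrand, Noor, and Yannick: €153,000 each.

Bertrand receives €153,000.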